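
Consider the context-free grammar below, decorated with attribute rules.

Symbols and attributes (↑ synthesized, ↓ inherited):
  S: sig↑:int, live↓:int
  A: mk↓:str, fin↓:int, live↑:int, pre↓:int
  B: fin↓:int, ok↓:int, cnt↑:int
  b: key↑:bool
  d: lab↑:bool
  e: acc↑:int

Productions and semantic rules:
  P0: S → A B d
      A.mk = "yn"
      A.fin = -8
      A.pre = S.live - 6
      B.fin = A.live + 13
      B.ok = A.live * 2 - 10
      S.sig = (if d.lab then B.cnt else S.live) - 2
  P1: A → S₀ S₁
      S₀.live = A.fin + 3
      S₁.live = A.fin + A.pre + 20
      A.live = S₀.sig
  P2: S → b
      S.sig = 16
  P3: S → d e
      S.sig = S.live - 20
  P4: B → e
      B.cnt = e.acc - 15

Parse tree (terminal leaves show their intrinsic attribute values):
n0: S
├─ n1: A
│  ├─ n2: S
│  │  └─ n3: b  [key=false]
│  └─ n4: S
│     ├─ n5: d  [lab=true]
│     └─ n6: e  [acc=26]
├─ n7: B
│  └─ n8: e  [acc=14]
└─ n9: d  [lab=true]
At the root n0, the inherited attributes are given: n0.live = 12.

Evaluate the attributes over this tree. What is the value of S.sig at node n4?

-2

1. n0.live = 12  [given at root]
2. n1.mk = "yn"  ["yn"]
3. n1.fin = -8  [-8]
4. n1.pre = 6  [S.live - 6]
5. n2.live = -5  [A.fin + 3]
6. n3.key = false  [terminal]
7. n2.sig = 16  [16]
8. n4.live = 18  [A.fin + A.pre + 20]
9. n5.lab = true  [terminal]
10. n6.acc = 26  [terminal]
11. n4.sig = -2  [S.live - 20]
12. n1.live = 16  [S₀.sig]
13. n7.fin = 29  [A.live + 13]
14. n7.ok = 22  [A.live * 2 - 10]
15. n8.acc = 14  [terminal]
16. n7.cnt = -1  [e.acc - 15]
17. n9.lab = true  [terminal]
18. n0.sig = -3  [(if d.lab then B.cnt else S.live) - 2]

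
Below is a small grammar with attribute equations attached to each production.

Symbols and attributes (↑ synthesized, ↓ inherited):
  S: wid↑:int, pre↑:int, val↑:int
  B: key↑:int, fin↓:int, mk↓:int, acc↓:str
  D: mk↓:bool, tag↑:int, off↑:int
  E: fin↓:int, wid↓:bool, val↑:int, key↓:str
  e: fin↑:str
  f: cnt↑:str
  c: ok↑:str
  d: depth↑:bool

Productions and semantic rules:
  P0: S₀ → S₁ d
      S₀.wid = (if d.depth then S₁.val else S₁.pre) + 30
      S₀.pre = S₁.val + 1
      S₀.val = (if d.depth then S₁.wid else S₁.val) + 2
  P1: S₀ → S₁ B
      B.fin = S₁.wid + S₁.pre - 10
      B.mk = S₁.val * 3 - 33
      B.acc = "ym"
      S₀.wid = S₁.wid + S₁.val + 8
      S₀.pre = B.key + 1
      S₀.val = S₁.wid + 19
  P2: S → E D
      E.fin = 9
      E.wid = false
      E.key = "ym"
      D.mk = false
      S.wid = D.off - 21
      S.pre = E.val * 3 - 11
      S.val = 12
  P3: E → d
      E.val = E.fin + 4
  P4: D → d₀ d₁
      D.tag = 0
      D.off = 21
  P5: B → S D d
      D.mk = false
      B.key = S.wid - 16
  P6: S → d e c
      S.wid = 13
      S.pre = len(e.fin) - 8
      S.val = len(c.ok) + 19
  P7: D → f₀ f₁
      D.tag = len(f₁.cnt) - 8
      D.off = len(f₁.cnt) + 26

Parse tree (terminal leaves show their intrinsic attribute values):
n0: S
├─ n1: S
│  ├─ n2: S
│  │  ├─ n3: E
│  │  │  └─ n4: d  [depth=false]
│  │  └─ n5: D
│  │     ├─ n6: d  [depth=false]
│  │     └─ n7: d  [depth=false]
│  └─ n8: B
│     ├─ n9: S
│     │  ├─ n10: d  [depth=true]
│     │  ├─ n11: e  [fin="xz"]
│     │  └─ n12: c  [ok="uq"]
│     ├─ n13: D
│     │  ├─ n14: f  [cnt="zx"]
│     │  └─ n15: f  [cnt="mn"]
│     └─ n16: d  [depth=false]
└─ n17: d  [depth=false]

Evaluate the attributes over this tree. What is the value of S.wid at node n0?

28

1. n3.fin = 9  [9]
2. n3.wid = false  [false]
3. n3.key = "ym"  ["ym"]
4. n4.depth = false  [terminal]
5. n3.val = 13  [E.fin + 4]
6. n5.mk = false  [false]
7. n6.depth = false  [terminal]
8. n7.depth = false  [terminal]
9. n5.tag = 0  [0]
10. n5.off = 21  [21]
11. n2.wid = 0  [D.off - 21]
12. n2.pre = 28  [E.val * 3 - 11]
13. n2.val = 12  [12]
14. n8.fin = 18  [S₁.wid + S₁.pre - 10]
15. n8.mk = 3  [S₁.val * 3 - 33]
16. n8.acc = "ym"  ["ym"]
17. n10.depth = true  [terminal]
18. n11.fin = "xz"  [terminal]
19. n12.ok = "uq"  [terminal]
20. n9.wid = 13  [13]
21. n9.pre = -6  [len(e.fin) - 8]
22. n9.val = 21  [len(c.ok) + 19]
23. n13.mk = false  [false]
24. n14.cnt = "zx"  [terminal]
25. n15.cnt = "mn"  [terminal]
26. n13.tag = -6  [len(f₁.cnt) - 8]
27. n13.off = 28  [len(f₁.cnt) + 26]
28. n16.depth = false  [terminal]
29. n8.key = -3  [S.wid - 16]
30. n1.wid = 20  [S₁.wid + S₁.val + 8]
31. n1.pre = -2  [B.key + 1]
32. n1.val = 19  [S₁.wid + 19]
33. n17.depth = false  [terminal]
34. n0.wid = 28  [(if d.depth then S₁.val else S₁.pre) + 30]
35. n0.pre = 20  [S₁.val + 1]
36. n0.val = 21  [(if d.depth then S₁.wid else S₁.val) + 2]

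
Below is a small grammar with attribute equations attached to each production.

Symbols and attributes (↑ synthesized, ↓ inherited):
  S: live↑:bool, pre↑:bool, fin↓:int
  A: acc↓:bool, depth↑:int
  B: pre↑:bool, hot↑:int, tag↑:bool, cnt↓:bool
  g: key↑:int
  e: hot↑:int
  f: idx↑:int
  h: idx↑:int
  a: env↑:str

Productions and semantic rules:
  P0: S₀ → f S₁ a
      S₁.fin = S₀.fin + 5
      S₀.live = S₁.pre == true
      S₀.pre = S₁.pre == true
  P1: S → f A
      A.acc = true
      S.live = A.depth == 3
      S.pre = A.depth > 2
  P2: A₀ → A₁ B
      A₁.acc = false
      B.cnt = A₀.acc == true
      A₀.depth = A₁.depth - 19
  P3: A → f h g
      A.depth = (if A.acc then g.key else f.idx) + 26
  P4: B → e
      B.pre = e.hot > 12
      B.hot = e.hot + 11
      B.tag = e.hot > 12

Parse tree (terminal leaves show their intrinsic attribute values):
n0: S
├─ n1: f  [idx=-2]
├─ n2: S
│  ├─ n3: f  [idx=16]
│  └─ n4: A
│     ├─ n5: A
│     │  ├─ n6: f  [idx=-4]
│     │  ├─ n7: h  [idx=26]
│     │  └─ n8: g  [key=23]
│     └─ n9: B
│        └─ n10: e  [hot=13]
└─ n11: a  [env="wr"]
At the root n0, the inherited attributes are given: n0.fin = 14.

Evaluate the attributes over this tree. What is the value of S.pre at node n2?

true

1. n0.fin = 14  [given at root]
2. n1.idx = -2  [terminal]
3. n2.fin = 19  [S₀.fin + 5]
4. n3.idx = 16  [terminal]
5. n4.acc = true  [true]
6. n5.acc = false  [false]
7. n6.idx = -4  [terminal]
8. n7.idx = 26  [terminal]
9. n8.key = 23  [terminal]
10. n5.depth = 22  [(if A.acc then g.key else f.idx) + 26]
11. n9.cnt = true  [A₀.acc == true]
12. n10.hot = 13  [terminal]
13. n9.pre = true  [e.hot > 12]
14. n9.hot = 24  [e.hot + 11]
15. n9.tag = true  [e.hot > 12]
16. n4.depth = 3  [A₁.depth - 19]
17. n2.live = true  [A.depth == 3]
18. n2.pre = true  [A.depth > 2]
19. n11.env = "wr"  [terminal]
20. n0.live = true  [S₁.pre == true]
21. n0.pre = true  [S₁.pre == true]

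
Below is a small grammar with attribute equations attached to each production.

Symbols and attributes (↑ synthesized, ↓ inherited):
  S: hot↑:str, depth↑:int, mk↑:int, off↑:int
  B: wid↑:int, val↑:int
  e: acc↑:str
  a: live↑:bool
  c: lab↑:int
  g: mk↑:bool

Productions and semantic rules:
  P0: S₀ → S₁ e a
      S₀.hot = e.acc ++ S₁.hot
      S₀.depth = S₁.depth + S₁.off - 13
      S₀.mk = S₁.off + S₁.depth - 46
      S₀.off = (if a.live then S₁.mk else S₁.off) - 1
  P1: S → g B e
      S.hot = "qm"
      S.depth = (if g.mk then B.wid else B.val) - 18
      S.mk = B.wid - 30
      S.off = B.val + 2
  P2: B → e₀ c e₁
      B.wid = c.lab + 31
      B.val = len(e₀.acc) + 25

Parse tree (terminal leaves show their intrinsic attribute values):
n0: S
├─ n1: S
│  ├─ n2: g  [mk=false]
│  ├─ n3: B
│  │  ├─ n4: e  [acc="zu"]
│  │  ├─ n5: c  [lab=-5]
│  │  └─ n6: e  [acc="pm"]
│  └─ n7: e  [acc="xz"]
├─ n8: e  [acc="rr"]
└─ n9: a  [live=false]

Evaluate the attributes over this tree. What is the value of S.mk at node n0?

-8

1. n2.mk = false  [terminal]
2. n4.acc = "zu"  [terminal]
3. n5.lab = -5  [terminal]
4. n6.acc = "pm"  [terminal]
5. n3.wid = 26  [c.lab + 31]
6. n3.val = 27  [len(e₀.acc) + 25]
7. n7.acc = "xz"  [terminal]
8. n1.hot = "qm"  ["qm"]
9. n1.depth = 9  [(if g.mk then B.wid else B.val) - 18]
10. n1.mk = -4  [B.wid - 30]
11. n1.off = 29  [B.val + 2]
12. n8.acc = "rr"  [terminal]
13. n9.live = false  [terminal]
14. n0.hot = "rrqm"  [e.acc ++ S₁.hot]
15. n0.depth = 25  [S₁.depth + S₁.off - 13]
16. n0.mk = -8  [S₁.off + S₁.depth - 46]
17. n0.off = 28  [(if a.live then S₁.mk else S₁.off) - 1]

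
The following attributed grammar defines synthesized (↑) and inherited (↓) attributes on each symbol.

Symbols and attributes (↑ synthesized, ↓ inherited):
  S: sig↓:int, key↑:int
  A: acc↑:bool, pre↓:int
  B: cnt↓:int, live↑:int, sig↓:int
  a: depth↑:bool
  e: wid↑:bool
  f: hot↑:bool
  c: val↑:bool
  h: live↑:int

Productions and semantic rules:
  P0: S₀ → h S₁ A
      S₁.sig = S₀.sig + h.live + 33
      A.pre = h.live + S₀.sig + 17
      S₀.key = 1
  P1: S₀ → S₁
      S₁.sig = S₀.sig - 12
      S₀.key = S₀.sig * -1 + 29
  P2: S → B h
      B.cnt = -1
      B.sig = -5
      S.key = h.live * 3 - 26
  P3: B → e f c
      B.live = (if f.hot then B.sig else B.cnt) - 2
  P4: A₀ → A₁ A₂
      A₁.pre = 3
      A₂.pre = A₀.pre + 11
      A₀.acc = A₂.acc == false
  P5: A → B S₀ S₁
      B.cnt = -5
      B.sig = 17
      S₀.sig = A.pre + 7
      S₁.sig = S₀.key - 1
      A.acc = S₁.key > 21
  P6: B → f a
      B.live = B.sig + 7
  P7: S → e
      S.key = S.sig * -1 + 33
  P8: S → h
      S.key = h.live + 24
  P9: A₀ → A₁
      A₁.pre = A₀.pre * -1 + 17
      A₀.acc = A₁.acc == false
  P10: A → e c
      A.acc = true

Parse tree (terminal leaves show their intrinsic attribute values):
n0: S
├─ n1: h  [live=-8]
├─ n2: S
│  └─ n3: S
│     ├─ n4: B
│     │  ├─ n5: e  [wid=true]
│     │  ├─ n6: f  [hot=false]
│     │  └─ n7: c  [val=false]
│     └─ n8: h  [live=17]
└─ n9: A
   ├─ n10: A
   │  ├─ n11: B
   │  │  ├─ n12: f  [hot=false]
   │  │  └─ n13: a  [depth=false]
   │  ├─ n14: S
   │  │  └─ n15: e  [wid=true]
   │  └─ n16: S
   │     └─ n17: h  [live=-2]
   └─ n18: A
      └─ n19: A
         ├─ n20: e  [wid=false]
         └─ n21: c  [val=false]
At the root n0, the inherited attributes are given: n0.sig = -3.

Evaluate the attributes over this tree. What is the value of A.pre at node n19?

0

1. n0.sig = -3  [given at root]
2. n1.live = -8  [terminal]
3. n2.sig = 22  [S₀.sig + h.live + 33]
4. n3.sig = 10  [S₀.sig - 12]
5. n4.cnt = -1  [-1]
6. n4.sig = -5  [-5]
7. n5.wid = true  [terminal]
8. n6.hot = false  [terminal]
9. n7.val = false  [terminal]
10. n4.live = -3  [(if f.hot then B.sig else B.cnt) - 2]
11. n8.live = 17  [terminal]
12. n3.key = 25  [h.live * 3 - 26]
13. n2.key = 7  [S₀.sig * -1 + 29]
14. n9.pre = 6  [h.live + S₀.sig + 17]
15. n10.pre = 3  [3]
16. n11.cnt = -5  [-5]
17. n11.sig = 17  [17]
18. n12.hot = false  [terminal]
19. n13.depth = false  [terminal]
20. n11.live = 24  [B.sig + 7]
21. n14.sig = 10  [A.pre + 7]
22. n15.wid = true  [terminal]
23. n14.key = 23  [S.sig * -1 + 33]
24. n16.sig = 22  [S₀.key - 1]
25. n17.live = -2  [terminal]
26. n16.key = 22  [h.live + 24]
27. n10.acc = true  [S₁.key > 21]
28. n18.pre = 17  [A₀.pre + 11]
29. n19.pre = 0  [A₀.pre * -1 + 17]
30. n20.wid = false  [terminal]
31. n21.val = false  [terminal]
32. n19.acc = true  [true]
33. n18.acc = false  [A₁.acc == false]
34. n9.acc = true  [A₂.acc == false]
35. n0.key = 1  [1]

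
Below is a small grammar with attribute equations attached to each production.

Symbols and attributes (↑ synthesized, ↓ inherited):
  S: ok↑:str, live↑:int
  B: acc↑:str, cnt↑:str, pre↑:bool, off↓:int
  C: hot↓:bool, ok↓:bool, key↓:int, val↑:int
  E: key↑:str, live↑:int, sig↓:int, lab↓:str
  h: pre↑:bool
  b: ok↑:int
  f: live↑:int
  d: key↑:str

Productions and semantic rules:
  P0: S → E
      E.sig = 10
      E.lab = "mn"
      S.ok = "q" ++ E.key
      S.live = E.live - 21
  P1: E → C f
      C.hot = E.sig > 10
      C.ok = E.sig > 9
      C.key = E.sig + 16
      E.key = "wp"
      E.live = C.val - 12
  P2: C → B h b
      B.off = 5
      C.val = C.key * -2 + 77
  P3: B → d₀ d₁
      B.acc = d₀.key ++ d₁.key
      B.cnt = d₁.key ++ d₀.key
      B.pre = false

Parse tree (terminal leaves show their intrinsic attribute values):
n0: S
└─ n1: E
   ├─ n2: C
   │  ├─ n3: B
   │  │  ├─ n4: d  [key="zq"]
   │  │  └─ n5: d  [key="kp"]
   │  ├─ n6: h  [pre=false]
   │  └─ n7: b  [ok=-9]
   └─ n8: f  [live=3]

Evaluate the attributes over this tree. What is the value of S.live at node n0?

1. n1.sig = 10  [10]
2. n1.lab = "mn"  ["mn"]
3. n2.hot = false  [E.sig > 10]
4. n2.ok = true  [E.sig > 9]
5. n2.key = 26  [E.sig + 16]
6. n3.off = 5  [5]
7. n4.key = "zq"  [terminal]
8. n5.key = "kp"  [terminal]
9. n3.acc = "zqkp"  [d₀.key ++ d₁.key]
10. n3.cnt = "kpzq"  [d₁.key ++ d₀.key]
11. n3.pre = false  [false]
12. n6.pre = false  [terminal]
13. n7.ok = -9  [terminal]
14. n2.val = 25  [C.key * -2 + 77]
15. n8.live = 3  [terminal]
16. n1.key = "wp"  ["wp"]
17. n1.live = 13  [C.val - 12]
18. n0.ok = "qwp"  ["q" ++ E.key]
19. n0.live = -8  [E.live - 21]

-8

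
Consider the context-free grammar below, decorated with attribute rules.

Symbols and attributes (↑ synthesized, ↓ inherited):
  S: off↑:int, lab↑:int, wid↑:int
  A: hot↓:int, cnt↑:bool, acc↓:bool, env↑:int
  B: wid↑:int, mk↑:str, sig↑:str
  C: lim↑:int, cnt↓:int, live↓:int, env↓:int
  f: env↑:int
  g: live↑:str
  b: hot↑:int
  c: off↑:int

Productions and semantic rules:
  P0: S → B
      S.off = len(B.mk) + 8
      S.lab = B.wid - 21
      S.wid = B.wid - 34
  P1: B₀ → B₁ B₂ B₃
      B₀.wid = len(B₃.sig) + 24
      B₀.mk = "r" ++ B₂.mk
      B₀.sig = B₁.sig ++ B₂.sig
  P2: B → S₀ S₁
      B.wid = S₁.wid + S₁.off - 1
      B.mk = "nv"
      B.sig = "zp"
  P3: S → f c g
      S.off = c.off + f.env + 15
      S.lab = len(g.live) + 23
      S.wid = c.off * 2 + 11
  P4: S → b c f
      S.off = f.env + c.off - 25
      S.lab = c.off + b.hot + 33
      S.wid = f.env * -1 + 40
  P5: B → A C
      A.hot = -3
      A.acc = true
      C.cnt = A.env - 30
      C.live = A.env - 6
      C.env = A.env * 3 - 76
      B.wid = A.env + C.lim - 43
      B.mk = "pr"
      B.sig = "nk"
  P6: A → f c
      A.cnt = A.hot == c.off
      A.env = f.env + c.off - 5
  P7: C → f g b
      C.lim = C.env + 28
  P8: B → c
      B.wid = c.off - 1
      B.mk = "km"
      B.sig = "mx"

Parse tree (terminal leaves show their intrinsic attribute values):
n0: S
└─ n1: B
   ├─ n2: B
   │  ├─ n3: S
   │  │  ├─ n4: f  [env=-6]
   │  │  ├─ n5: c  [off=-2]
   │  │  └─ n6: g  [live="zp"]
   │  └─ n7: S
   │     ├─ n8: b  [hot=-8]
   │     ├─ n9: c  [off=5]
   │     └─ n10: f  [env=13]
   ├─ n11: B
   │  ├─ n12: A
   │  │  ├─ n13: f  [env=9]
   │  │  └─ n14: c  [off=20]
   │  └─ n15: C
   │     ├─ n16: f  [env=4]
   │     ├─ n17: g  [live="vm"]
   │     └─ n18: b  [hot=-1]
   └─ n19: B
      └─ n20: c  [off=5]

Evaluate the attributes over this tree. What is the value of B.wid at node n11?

5

1. n4.env = -6  [terminal]
2. n5.off = -2  [terminal]
3. n6.live = "zp"  [terminal]
4. n3.off = 7  [c.off + f.env + 15]
5. n3.lab = 25  [len(g.live) + 23]
6. n3.wid = 7  [c.off * 2 + 11]
7. n8.hot = -8  [terminal]
8. n9.off = 5  [terminal]
9. n10.env = 13  [terminal]
10. n7.off = -7  [f.env + c.off - 25]
11. n7.lab = 30  [c.off + b.hot + 33]
12. n7.wid = 27  [f.env * -1 + 40]
13. n2.wid = 19  [S₁.wid + S₁.off - 1]
14. n2.mk = "nv"  ["nv"]
15. n2.sig = "zp"  ["zp"]
16. n12.hot = -3  [-3]
17. n12.acc = true  [true]
18. n13.env = 9  [terminal]
19. n14.off = 20  [terminal]
20. n12.cnt = false  [A.hot == c.off]
21. n12.env = 24  [f.env + c.off - 5]
22. n15.cnt = -6  [A.env - 30]
23. n15.live = 18  [A.env - 6]
24. n15.env = -4  [A.env * 3 - 76]
25. n16.env = 4  [terminal]
26. n17.live = "vm"  [terminal]
27. n18.hot = -1  [terminal]
28. n15.lim = 24  [C.env + 28]
29. n11.wid = 5  [A.env + C.lim - 43]
30. n11.mk = "pr"  ["pr"]
31. n11.sig = "nk"  ["nk"]
32. n20.off = 5  [terminal]
33. n19.wid = 4  [c.off - 1]
34. n19.mk = "km"  ["km"]
35. n19.sig = "mx"  ["mx"]
36. n1.wid = 26  [len(B₃.sig) + 24]
37. n1.mk = "rpr"  ["r" ++ B₂.mk]
38. n1.sig = "zpnk"  [B₁.sig ++ B₂.sig]
39. n0.off = 11  [len(B.mk) + 8]
40. n0.lab = 5  [B.wid - 21]
41. n0.wid = -8  [B.wid - 34]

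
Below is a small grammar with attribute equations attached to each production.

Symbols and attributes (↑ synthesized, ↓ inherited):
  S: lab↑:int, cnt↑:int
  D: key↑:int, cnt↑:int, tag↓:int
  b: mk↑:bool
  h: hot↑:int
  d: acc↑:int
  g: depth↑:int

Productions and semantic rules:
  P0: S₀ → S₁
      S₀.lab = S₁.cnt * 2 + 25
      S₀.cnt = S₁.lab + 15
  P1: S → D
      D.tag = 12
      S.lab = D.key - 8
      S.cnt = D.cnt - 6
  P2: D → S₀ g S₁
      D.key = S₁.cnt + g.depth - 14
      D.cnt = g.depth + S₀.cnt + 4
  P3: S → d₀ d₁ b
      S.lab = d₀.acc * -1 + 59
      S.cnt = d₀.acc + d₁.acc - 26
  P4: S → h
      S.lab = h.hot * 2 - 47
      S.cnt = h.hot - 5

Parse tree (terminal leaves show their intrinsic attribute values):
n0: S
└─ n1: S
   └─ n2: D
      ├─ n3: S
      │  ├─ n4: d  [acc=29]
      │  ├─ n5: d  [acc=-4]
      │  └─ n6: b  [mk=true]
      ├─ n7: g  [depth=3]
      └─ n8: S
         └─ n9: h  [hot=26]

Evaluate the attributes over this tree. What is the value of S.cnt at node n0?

17

1. n2.tag = 12  [12]
2. n4.acc = 29  [terminal]
3. n5.acc = -4  [terminal]
4. n6.mk = true  [terminal]
5. n3.lab = 30  [d₀.acc * -1 + 59]
6. n3.cnt = -1  [d₀.acc + d₁.acc - 26]
7. n7.depth = 3  [terminal]
8. n9.hot = 26  [terminal]
9. n8.lab = 5  [h.hot * 2 - 47]
10. n8.cnt = 21  [h.hot - 5]
11. n2.key = 10  [S₁.cnt + g.depth - 14]
12. n2.cnt = 6  [g.depth + S₀.cnt + 4]
13. n1.lab = 2  [D.key - 8]
14. n1.cnt = 0  [D.cnt - 6]
15. n0.lab = 25  [S₁.cnt * 2 + 25]
16. n0.cnt = 17  [S₁.lab + 15]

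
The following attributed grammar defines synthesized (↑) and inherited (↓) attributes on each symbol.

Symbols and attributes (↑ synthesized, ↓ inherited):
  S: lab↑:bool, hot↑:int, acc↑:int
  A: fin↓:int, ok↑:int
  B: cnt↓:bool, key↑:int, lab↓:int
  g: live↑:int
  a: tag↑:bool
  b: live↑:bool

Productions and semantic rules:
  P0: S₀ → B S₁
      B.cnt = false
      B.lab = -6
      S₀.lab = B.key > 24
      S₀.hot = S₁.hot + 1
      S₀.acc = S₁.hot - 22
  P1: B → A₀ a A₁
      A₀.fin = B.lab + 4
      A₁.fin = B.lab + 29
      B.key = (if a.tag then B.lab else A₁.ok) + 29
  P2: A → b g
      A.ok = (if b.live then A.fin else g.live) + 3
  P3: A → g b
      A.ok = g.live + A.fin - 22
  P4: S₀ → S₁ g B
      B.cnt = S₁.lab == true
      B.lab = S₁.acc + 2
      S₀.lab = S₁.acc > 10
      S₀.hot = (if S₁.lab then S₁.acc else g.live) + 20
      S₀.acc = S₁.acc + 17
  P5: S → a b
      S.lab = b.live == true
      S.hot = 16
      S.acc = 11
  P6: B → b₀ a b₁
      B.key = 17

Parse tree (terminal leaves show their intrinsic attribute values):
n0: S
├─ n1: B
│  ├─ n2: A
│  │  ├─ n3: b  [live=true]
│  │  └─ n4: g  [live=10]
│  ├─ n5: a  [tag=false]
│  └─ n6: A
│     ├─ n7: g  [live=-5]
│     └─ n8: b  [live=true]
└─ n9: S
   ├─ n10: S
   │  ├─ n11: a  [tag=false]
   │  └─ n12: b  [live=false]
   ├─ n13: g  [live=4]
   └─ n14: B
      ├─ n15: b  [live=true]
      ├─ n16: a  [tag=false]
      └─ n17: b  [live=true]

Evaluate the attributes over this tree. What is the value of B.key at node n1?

25

1. n1.cnt = false  [false]
2. n1.lab = -6  [-6]
3. n2.fin = -2  [B.lab + 4]
4. n3.live = true  [terminal]
5. n4.live = 10  [terminal]
6. n2.ok = 1  [(if b.live then A.fin else g.live) + 3]
7. n5.tag = false  [terminal]
8. n6.fin = 23  [B.lab + 29]
9. n7.live = -5  [terminal]
10. n8.live = true  [terminal]
11. n6.ok = -4  [g.live + A.fin - 22]
12. n1.key = 25  [(if a.tag then B.lab else A₁.ok) + 29]
13. n11.tag = false  [terminal]
14. n12.live = false  [terminal]
15. n10.lab = false  [b.live == true]
16. n10.hot = 16  [16]
17. n10.acc = 11  [11]
18. n13.live = 4  [terminal]
19. n14.cnt = false  [S₁.lab == true]
20. n14.lab = 13  [S₁.acc + 2]
21. n15.live = true  [terminal]
22. n16.tag = false  [terminal]
23. n17.live = true  [terminal]
24. n14.key = 17  [17]
25. n9.lab = true  [S₁.acc > 10]
26. n9.hot = 24  [(if S₁.lab then S₁.acc else g.live) + 20]
27. n9.acc = 28  [S₁.acc + 17]
28. n0.lab = true  [B.key > 24]
29. n0.hot = 25  [S₁.hot + 1]
30. n0.acc = 2  [S₁.hot - 22]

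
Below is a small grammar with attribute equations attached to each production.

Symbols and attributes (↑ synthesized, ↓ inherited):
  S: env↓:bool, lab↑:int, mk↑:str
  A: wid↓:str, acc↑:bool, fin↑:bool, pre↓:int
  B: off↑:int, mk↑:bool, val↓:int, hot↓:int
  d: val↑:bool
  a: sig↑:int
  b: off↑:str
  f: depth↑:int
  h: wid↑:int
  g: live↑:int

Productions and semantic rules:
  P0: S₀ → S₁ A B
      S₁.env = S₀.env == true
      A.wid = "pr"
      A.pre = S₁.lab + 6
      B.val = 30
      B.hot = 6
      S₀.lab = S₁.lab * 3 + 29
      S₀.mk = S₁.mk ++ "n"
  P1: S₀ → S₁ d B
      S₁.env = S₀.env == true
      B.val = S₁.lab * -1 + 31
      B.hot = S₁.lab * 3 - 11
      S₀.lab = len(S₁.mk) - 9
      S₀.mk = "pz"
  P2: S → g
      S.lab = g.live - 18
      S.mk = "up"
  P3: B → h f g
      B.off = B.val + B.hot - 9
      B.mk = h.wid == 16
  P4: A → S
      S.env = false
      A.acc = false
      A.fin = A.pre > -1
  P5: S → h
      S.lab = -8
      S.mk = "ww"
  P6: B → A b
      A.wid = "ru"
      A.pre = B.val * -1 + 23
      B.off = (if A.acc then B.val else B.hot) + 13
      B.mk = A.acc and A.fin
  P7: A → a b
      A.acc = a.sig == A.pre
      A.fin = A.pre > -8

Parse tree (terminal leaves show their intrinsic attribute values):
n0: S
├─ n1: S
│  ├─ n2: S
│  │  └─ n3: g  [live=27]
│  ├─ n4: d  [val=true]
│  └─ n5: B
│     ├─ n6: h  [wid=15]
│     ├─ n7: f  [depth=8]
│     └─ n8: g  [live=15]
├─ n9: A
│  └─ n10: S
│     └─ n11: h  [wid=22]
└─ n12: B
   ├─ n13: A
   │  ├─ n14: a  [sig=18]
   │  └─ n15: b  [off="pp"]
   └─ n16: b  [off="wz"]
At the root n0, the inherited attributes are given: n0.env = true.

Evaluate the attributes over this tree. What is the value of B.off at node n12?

19

1. n0.env = true  [given at root]
2. n1.env = true  [S₀.env == true]
3. n2.env = true  [S₀.env == true]
4. n3.live = 27  [terminal]
5. n2.lab = 9  [g.live - 18]
6. n2.mk = "up"  ["up"]
7. n4.val = true  [terminal]
8. n5.val = 22  [S₁.lab * -1 + 31]
9. n5.hot = 16  [S₁.lab * 3 - 11]
10. n6.wid = 15  [terminal]
11. n7.depth = 8  [terminal]
12. n8.live = 15  [terminal]
13. n5.off = 29  [B.val + B.hot - 9]
14. n5.mk = false  [h.wid == 16]
15. n1.lab = -7  [len(S₁.mk) - 9]
16. n1.mk = "pz"  ["pz"]
17. n9.wid = "pr"  ["pr"]
18. n9.pre = -1  [S₁.lab + 6]
19. n10.env = false  [false]
20. n11.wid = 22  [terminal]
21. n10.lab = -8  [-8]
22. n10.mk = "ww"  ["ww"]
23. n9.acc = false  [false]
24. n9.fin = false  [A.pre > -1]
25. n12.val = 30  [30]
26. n12.hot = 6  [6]
27. n13.wid = "ru"  ["ru"]
28. n13.pre = -7  [B.val * -1 + 23]
29. n14.sig = 18  [terminal]
30. n15.off = "pp"  [terminal]
31. n13.acc = false  [a.sig == A.pre]
32. n13.fin = true  [A.pre > -8]
33. n16.off = "wz"  [terminal]
34. n12.off = 19  [(if A.acc then B.val else B.hot) + 13]
35. n12.mk = false  [A.acc and A.fin]
36. n0.lab = 8  [S₁.lab * 3 + 29]
37. n0.mk = "pzn"  [S₁.mk ++ "n"]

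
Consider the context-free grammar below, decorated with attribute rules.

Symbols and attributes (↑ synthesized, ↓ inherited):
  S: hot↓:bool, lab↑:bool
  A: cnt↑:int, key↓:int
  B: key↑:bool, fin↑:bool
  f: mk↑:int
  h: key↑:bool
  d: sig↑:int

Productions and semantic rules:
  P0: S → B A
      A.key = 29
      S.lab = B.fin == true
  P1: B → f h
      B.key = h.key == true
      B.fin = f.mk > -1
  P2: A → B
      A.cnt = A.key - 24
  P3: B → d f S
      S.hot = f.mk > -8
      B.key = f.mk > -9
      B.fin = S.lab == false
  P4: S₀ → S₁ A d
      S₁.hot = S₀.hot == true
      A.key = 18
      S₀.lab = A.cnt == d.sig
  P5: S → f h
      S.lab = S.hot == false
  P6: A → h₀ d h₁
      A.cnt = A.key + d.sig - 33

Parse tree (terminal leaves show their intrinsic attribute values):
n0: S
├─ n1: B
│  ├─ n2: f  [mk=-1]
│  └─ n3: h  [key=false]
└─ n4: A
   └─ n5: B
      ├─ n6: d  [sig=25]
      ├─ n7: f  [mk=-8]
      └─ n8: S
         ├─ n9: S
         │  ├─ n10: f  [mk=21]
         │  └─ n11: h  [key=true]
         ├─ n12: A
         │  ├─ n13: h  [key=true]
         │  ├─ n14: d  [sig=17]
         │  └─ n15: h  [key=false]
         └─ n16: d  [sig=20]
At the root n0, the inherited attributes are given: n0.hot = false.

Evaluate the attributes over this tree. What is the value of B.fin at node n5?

1. n0.hot = false  [given at root]
2. n2.mk = -1  [terminal]
3. n3.key = false  [terminal]
4. n1.key = false  [h.key == true]
5. n1.fin = false  [f.mk > -1]
6. n4.key = 29  [29]
7. n6.sig = 25  [terminal]
8. n7.mk = -8  [terminal]
9. n8.hot = false  [f.mk > -8]
10. n9.hot = false  [S₀.hot == true]
11. n10.mk = 21  [terminal]
12. n11.key = true  [terminal]
13. n9.lab = true  [S.hot == false]
14. n12.key = 18  [18]
15. n13.key = true  [terminal]
16. n14.sig = 17  [terminal]
17. n15.key = false  [terminal]
18. n12.cnt = 2  [A.key + d.sig - 33]
19. n16.sig = 20  [terminal]
20. n8.lab = false  [A.cnt == d.sig]
21. n5.key = true  [f.mk > -9]
22. n5.fin = true  [S.lab == false]
23. n4.cnt = 5  [A.key - 24]
24. n0.lab = false  [B.fin == true]

true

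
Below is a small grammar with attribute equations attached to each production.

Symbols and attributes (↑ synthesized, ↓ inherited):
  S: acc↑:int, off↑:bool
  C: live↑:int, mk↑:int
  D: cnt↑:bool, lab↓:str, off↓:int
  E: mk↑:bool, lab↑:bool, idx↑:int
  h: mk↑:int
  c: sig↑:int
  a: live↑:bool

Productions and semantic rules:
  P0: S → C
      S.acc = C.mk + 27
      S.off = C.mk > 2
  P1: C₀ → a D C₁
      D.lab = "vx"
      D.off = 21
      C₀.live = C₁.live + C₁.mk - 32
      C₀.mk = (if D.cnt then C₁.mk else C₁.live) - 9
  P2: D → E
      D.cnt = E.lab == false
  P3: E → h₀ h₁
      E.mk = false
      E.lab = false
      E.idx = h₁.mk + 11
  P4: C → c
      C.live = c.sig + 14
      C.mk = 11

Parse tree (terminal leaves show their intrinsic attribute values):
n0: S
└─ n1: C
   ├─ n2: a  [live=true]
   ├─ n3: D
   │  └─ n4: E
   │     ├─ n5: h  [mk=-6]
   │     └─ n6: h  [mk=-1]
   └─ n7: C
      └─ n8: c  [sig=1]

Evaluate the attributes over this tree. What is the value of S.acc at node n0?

29

1. n2.live = true  [terminal]
2. n3.lab = "vx"  ["vx"]
3. n3.off = 21  [21]
4. n5.mk = -6  [terminal]
5. n6.mk = -1  [terminal]
6. n4.mk = false  [false]
7. n4.lab = false  [false]
8. n4.idx = 10  [h₁.mk + 11]
9. n3.cnt = true  [E.lab == false]
10. n8.sig = 1  [terminal]
11. n7.live = 15  [c.sig + 14]
12. n7.mk = 11  [11]
13. n1.live = -6  [C₁.live + C₁.mk - 32]
14. n1.mk = 2  [(if D.cnt then C₁.mk else C₁.live) - 9]
15. n0.acc = 29  [C.mk + 27]
16. n0.off = false  [C.mk > 2]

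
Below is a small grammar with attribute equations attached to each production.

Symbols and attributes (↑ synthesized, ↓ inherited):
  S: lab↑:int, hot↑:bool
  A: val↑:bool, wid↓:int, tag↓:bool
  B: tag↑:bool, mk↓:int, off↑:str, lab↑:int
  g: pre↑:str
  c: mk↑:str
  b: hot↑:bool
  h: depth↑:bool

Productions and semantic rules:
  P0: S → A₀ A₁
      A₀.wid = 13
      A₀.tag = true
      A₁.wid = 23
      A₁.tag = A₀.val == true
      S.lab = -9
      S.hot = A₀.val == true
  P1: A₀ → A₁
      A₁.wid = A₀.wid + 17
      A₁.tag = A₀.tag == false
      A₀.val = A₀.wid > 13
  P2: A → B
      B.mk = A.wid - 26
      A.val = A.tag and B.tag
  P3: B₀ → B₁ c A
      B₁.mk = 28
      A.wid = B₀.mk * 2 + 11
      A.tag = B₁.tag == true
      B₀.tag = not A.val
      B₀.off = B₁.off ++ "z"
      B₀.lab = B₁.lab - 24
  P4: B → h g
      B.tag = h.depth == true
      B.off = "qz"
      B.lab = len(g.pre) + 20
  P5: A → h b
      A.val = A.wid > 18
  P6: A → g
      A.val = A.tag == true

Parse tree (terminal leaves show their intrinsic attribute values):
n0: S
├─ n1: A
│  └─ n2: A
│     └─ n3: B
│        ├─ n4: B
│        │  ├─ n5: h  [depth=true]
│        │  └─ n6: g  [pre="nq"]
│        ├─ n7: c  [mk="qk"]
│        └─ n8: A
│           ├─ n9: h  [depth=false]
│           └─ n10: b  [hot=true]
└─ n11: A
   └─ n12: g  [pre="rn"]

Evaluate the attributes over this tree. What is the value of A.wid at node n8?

19

1. n1.wid = 13  [13]
2. n1.tag = true  [true]
3. n2.wid = 30  [A₀.wid + 17]
4. n2.tag = false  [A₀.tag == false]
5. n3.mk = 4  [A.wid - 26]
6. n4.mk = 28  [28]
7. n5.depth = true  [terminal]
8. n6.pre = "nq"  [terminal]
9. n4.tag = true  [h.depth == true]
10. n4.off = "qz"  ["qz"]
11. n4.lab = 22  [len(g.pre) + 20]
12. n7.mk = "qk"  [terminal]
13. n8.wid = 19  [B₀.mk * 2 + 11]
14. n8.tag = true  [B₁.tag == true]
15. n9.depth = false  [terminal]
16. n10.hot = true  [terminal]
17. n8.val = true  [A.wid > 18]
18. n3.tag = false  [not A.val]
19. n3.off = "qzz"  [B₁.off ++ "z"]
20. n3.lab = -2  [B₁.lab - 24]
21. n2.val = false  [A.tag and B.tag]
22. n1.val = false  [A₀.wid > 13]
23. n11.wid = 23  [23]
24. n11.tag = false  [A₀.val == true]
25. n12.pre = "rn"  [terminal]
26. n11.val = false  [A.tag == true]
27. n0.lab = -9  [-9]
28. n0.hot = false  [A₀.val == true]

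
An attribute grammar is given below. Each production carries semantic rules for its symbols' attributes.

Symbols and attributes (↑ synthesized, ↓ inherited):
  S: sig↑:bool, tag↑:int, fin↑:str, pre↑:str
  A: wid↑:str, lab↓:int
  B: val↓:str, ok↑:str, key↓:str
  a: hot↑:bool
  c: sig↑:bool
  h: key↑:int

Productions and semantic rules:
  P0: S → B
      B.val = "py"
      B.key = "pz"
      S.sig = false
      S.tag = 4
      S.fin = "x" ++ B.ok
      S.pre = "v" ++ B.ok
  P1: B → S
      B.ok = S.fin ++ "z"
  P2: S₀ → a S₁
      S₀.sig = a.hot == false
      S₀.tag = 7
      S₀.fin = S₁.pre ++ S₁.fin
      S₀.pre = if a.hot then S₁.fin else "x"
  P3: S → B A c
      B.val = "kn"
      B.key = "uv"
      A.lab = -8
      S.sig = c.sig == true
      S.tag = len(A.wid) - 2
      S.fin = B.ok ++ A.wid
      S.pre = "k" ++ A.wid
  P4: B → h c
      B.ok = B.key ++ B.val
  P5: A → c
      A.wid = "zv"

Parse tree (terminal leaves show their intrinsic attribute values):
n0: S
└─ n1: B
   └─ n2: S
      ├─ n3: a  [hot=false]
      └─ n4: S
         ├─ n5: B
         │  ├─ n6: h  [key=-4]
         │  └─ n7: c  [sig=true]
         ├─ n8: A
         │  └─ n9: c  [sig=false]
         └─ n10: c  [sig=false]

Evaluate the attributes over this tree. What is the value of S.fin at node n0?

1. n1.val = "py"  ["py"]
2. n1.key = "pz"  ["pz"]
3. n3.hot = false  [terminal]
4. n5.val = "kn"  ["kn"]
5. n5.key = "uv"  ["uv"]
6. n6.key = -4  [terminal]
7. n7.sig = true  [terminal]
8. n5.ok = "uvkn"  [B.key ++ B.val]
9. n8.lab = -8  [-8]
10. n9.sig = false  [terminal]
11. n8.wid = "zv"  ["zv"]
12. n10.sig = false  [terminal]
13. n4.sig = false  [c.sig == true]
14. n4.tag = 0  [len(A.wid) - 2]
15. n4.fin = "uvknzv"  [B.ok ++ A.wid]
16. n4.pre = "kzv"  ["k" ++ A.wid]
17. n2.sig = true  [a.hot == false]
18. n2.tag = 7  [7]
19. n2.fin = "kzvuvknzv"  [S₁.pre ++ S₁.fin]
20. n2.pre = "x"  [if a.hot then S₁.fin else "x"]
21. n1.ok = "kzvuvknzvz"  [S.fin ++ "z"]
22. n0.sig = false  [false]
23. n0.tag = 4  [4]
24. n0.fin = "xkzvuvknzvz"  ["x" ++ B.ok]
25. n0.pre = "vkzvuvknzvz"  ["v" ++ B.ok]

"xkzvuvknzvz"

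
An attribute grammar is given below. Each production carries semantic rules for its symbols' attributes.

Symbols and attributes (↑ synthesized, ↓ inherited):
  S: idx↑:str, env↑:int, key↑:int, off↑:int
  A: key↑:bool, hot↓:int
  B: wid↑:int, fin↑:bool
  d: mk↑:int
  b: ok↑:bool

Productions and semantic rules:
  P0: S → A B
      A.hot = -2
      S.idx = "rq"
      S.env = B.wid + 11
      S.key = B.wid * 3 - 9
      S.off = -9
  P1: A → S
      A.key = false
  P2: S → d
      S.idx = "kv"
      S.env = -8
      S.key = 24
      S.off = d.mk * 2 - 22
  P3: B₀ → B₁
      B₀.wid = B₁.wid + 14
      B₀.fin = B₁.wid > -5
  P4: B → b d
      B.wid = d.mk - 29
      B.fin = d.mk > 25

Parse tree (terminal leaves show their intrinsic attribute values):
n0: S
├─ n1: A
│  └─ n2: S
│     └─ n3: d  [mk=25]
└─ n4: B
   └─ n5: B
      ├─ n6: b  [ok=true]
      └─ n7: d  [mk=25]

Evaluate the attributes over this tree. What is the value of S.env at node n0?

21

1. n1.hot = -2  [-2]
2. n3.mk = 25  [terminal]
3. n2.idx = "kv"  ["kv"]
4. n2.env = -8  [-8]
5. n2.key = 24  [24]
6. n2.off = 28  [d.mk * 2 - 22]
7. n1.key = false  [false]
8. n6.ok = true  [terminal]
9. n7.mk = 25  [terminal]
10. n5.wid = -4  [d.mk - 29]
11. n5.fin = false  [d.mk > 25]
12. n4.wid = 10  [B₁.wid + 14]
13. n4.fin = true  [B₁.wid > -5]
14. n0.idx = "rq"  ["rq"]
15. n0.env = 21  [B.wid + 11]
16. n0.key = 21  [B.wid * 3 - 9]
17. n0.off = -9  [-9]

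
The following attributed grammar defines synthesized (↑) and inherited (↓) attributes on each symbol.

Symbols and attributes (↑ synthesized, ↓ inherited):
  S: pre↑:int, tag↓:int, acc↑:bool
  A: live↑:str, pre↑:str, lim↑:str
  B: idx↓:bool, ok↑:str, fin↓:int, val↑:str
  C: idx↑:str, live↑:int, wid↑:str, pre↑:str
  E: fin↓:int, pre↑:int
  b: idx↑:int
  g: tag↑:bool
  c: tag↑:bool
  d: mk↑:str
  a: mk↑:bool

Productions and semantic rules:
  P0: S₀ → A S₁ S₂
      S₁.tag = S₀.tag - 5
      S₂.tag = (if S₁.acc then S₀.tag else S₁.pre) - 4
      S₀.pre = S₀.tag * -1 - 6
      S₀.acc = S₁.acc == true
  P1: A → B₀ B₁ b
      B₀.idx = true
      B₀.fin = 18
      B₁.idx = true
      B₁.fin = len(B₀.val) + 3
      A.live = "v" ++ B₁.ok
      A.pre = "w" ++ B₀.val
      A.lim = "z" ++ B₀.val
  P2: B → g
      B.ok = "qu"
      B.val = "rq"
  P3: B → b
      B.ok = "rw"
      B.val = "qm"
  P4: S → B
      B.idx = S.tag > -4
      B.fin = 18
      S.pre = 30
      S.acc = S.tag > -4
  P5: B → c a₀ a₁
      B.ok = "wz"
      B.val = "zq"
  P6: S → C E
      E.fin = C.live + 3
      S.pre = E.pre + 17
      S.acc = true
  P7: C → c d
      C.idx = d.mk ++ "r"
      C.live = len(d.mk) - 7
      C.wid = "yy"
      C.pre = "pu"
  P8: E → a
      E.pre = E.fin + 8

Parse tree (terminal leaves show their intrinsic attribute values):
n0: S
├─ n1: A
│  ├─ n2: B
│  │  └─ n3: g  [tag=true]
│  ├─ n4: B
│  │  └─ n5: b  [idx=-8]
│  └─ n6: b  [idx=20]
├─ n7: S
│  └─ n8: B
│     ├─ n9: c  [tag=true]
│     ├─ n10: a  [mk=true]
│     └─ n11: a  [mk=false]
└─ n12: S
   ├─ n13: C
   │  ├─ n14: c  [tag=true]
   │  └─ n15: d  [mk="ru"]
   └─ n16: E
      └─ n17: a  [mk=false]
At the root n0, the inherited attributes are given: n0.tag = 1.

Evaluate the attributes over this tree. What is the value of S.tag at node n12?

26

1. n0.tag = 1  [given at root]
2. n2.idx = true  [true]
3. n2.fin = 18  [18]
4. n3.tag = true  [terminal]
5. n2.ok = "qu"  ["qu"]
6. n2.val = "rq"  ["rq"]
7. n4.idx = true  [true]
8. n4.fin = 5  [len(B₀.val) + 3]
9. n5.idx = -8  [terminal]
10. n4.ok = "rw"  ["rw"]
11. n4.val = "qm"  ["qm"]
12. n6.idx = 20  [terminal]
13. n1.live = "vrw"  ["v" ++ B₁.ok]
14. n1.pre = "wrq"  ["w" ++ B₀.val]
15. n1.lim = "zrq"  ["z" ++ B₀.val]
16. n7.tag = -4  [S₀.tag - 5]
17. n8.idx = false  [S.tag > -4]
18. n8.fin = 18  [18]
19. n9.tag = true  [terminal]
20. n10.mk = true  [terminal]
21. n11.mk = false  [terminal]
22. n8.ok = "wz"  ["wz"]
23. n8.val = "zq"  ["zq"]
24. n7.pre = 30  [30]
25. n7.acc = false  [S.tag > -4]
26. n12.tag = 26  [(if S₁.acc then S₀.tag else S₁.pre) - 4]
27. n14.tag = true  [terminal]
28. n15.mk = "ru"  [terminal]
29. n13.idx = "rur"  [d.mk ++ "r"]
30. n13.live = -5  [len(d.mk) - 7]
31. n13.wid = "yy"  ["yy"]
32. n13.pre = "pu"  ["pu"]
33. n16.fin = -2  [C.live + 3]
34. n17.mk = false  [terminal]
35. n16.pre = 6  [E.fin + 8]
36. n12.pre = 23  [E.pre + 17]
37. n12.acc = true  [true]
38. n0.pre = -7  [S₀.tag * -1 - 6]
39. n0.acc = false  [S₁.acc == true]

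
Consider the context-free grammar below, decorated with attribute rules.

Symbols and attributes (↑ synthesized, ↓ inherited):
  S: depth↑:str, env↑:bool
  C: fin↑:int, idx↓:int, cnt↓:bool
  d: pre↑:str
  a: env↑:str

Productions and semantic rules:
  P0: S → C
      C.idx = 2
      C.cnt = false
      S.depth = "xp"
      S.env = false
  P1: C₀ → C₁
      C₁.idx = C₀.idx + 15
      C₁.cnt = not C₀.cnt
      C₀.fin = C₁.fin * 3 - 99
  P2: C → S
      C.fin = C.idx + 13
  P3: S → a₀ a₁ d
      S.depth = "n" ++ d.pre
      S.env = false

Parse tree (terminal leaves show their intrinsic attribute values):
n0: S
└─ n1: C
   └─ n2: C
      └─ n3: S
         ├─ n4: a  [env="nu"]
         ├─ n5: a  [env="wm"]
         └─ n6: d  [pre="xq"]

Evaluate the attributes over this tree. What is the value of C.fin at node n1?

-9

1. n1.idx = 2  [2]
2. n1.cnt = false  [false]
3. n2.idx = 17  [C₀.idx + 15]
4. n2.cnt = true  [not C₀.cnt]
5. n4.env = "nu"  [terminal]
6. n5.env = "wm"  [terminal]
7. n6.pre = "xq"  [terminal]
8. n3.depth = "nxq"  ["n" ++ d.pre]
9. n3.env = false  [false]
10. n2.fin = 30  [C.idx + 13]
11. n1.fin = -9  [C₁.fin * 3 - 99]
12. n0.depth = "xp"  ["xp"]
13. n0.env = false  [false]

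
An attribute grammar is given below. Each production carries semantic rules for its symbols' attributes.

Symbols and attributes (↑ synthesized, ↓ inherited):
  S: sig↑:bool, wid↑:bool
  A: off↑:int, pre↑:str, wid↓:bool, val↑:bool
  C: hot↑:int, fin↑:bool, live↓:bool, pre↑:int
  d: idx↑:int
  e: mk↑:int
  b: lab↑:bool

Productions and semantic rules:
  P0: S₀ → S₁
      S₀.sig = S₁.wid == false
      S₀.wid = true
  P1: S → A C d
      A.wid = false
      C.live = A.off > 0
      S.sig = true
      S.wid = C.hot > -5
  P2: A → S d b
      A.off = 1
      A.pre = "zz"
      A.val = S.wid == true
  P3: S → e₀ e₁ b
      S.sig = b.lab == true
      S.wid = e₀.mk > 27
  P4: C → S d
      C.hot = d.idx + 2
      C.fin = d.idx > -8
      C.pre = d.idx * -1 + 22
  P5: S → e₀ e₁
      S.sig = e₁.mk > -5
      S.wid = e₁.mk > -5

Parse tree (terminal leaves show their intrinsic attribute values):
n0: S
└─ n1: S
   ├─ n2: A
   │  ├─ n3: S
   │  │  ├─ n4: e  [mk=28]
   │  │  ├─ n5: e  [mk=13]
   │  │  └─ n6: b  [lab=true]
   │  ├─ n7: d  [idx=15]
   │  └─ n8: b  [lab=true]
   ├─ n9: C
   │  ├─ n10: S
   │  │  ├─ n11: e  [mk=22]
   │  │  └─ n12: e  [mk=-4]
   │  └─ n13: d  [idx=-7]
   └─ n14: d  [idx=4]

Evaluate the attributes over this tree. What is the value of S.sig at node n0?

1. n2.wid = false  [false]
2. n4.mk = 28  [terminal]
3. n5.mk = 13  [terminal]
4. n6.lab = true  [terminal]
5. n3.sig = true  [b.lab == true]
6. n3.wid = true  [e₀.mk > 27]
7. n7.idx = 15  [terminal]
8. n8.lab = true  [terminal]
9. n2.off = 1  [1]
10. n2.pre = "zz"  ["zz"]
11. n2.val = true  [S.wid == true]
12. n9.live = true  [A.off > 0]
13. n11.mk = 22  [terminal]
14. n12.mk = -4  [terminal]
15. n10.sig = true  [e₁.mk > -5]
16. n10.wid = true  [e₁.mk > -5]
17. n13.idx = -7  [terminal]
18. n9.hot = -5  [d.idx + 2]
19. n9.fin = true  [d.idx > -8]
20. n9.pre = 29  [d.idx * -1 + 22]
21. n14.idx = 4  [terminal]
22. n1.sig = true  [true]
23. n1.wid = false  [C.hot > -5]
24. n0.sig = true  [S₁.wid == false]
25. n0.wid = true  [true]

true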